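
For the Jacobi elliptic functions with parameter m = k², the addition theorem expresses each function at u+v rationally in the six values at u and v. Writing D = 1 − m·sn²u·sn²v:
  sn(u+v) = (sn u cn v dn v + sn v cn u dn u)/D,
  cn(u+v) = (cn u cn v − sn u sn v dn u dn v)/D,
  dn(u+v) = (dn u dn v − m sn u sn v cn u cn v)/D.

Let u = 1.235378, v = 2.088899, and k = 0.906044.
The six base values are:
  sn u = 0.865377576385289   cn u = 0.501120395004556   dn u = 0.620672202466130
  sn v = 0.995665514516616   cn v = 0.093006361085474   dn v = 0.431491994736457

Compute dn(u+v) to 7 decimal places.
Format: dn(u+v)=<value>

dn(u+v)=0.6013251

m = k² = 0.820915729936
D = 1 − m·sn²u·sn²v = 0.3905518215885351
dn(u+v) = (dn u·dn v − m·sn u·sn v·cn u·cn v)/D = 0.2348486193406463/0.3905518215885351 = 0.6013251157949288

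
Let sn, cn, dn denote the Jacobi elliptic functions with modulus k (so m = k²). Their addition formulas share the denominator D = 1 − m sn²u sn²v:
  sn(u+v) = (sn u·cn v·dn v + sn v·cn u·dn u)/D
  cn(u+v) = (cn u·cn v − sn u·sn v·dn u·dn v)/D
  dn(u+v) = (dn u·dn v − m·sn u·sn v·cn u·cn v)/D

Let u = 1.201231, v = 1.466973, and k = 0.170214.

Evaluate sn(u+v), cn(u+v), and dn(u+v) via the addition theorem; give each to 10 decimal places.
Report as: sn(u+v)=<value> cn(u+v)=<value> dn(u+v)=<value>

sn(u+v)=0.4758760759 cn(u+v)=-0.8795123424 dn(u+v)=0.9967140388

sn u = 0.9302045803096281, cn u = 0.3670414673725419, dn u = 0.9873856360816973
sn v = 0.9935415750969337, cn v = 0.1134686677189081, dn v = 0.9855963794033128
m = k² = 0.028972805796
D = 1 − m·sn²u·sn²v = 0.9752531689868163
sn(u+v) = (sn u·cn v·dn v + sn v·cn u·dn u)/D = 0.4640996510606446/0.9752531689868163 = 0.4758760758940107
cn(u+v) = (cn u·cn v − sn u·sn v·dn u·dn v)/D = -0.8577471990652115/0.9752531689868163 = -0.8795123423759997
dn(u+v) = (dn u·dn v − m·sn u·sn v·cn u·cn v)/D = 0.9720485249409798/0.9752531689868163 = 0.9967140388283323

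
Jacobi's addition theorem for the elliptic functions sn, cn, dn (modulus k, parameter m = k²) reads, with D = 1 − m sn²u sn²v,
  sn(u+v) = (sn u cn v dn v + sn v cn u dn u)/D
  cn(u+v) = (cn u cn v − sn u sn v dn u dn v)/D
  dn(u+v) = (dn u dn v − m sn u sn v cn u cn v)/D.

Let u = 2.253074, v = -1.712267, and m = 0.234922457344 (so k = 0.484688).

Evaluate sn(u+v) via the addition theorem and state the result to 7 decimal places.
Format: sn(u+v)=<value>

sn u = 0.8729801116621402, cn u = -0.4877558043143691, dn u = 0.906072259869591
sn v = -0.9995421748955687, cn v = -0.03025624902456203, dn v = 0.8748100366436633
m = k² = 0.234922457344
D = 1 − m·sn²u·sn²v = 0.8211308342378592
sn(u+v) = (sn u·cn v·dn v + sn v·cn u·dn u)/D = 0.4186332235619254/0.8211308342378592 = 0.5098252386910839

sn(u+v)=0.5098252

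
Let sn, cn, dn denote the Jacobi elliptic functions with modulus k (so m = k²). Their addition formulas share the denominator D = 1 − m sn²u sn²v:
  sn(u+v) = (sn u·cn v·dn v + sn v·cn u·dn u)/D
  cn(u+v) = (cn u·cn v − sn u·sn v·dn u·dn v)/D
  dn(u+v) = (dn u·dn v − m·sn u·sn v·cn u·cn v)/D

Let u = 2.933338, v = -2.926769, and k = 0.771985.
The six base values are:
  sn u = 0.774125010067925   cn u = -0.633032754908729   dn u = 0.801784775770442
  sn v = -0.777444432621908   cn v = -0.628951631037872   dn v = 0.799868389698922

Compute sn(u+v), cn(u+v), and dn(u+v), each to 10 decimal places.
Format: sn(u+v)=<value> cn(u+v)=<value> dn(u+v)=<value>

m = k² = 0.595960840225
D = 1 − m·sn²u·sn²v = 0.7841367870740631
sn(u+v) = (sn u·cn v·dn v + sn v·cn u·dn u)/D = 0.005150935431502164/0.7841367870740631 = 0.00656892460143647
cn(u+v) = (cn u·cn v − sn u·sn v·dn u·dn v)/D = 0.7841198688383142/0.7841367870740631 = 0.9999784243820367
dn(u+v) = (dn u·dn v − m·sn u·sn v·cn u·cn v)/D = 0.7841267045120187/0.7841367870740631 = 0.999987141832636

sn(u+v)=0.0065689246 cn(u+v)=0.9999784244 dn(u+v)=0.9999871418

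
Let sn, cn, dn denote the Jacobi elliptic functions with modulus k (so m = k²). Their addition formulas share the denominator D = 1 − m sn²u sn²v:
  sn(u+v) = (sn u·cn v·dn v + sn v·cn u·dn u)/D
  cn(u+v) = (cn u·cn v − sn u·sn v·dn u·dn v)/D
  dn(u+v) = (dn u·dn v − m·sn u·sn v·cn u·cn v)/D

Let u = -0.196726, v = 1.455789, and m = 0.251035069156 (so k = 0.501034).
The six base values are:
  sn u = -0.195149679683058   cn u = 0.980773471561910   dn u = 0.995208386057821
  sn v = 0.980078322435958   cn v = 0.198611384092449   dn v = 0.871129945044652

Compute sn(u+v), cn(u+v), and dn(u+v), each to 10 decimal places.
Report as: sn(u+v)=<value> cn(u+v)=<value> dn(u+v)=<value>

m = k² = 0.251035069156
D = 1 − m·sn²u·sn²v = 0.9908168506309788
sn(u+v) = (sn u·cn v·dn v + sn v·cn u·dn u)/D = 0.9228648723091578/0.9908168506309788 = 0.9314182249943091
cn(u+v) = (cn u·cn v − sn u·sn v·dn u·dn v)/D = 0.3606084565731831/0.9908168506309788 = 0.3639506699381808
dn(u+v) = (dn u·dn v − m·sn u·sn v·cn u·cn v)/D = 0.8763085022424513/0.9908168506309788 = 0.8844303583294879

sn(u+v)=0.9314182250 cn(u+v)=0.3639506699 dn(u+v)=0.8844303583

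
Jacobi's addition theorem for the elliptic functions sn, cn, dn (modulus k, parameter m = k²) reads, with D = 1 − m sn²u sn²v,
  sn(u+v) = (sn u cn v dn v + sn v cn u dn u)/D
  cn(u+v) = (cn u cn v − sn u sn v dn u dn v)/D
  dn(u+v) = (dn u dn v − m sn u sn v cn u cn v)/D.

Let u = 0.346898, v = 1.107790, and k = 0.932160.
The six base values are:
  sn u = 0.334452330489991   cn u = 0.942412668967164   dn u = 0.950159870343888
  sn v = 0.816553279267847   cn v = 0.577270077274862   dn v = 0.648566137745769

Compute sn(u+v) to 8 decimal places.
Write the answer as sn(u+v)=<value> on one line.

sn(u+v)=0.91574084

m = k² = 0.8689222656
D = 1 − m·sn²u·sn²v = 0.9351935199582964
sn(u+v) = (sn u·cn v·dn v + sn v·cn u·dn u)/D = 0.8563948974749648/0.9351935199582964 = 0.9157408378034468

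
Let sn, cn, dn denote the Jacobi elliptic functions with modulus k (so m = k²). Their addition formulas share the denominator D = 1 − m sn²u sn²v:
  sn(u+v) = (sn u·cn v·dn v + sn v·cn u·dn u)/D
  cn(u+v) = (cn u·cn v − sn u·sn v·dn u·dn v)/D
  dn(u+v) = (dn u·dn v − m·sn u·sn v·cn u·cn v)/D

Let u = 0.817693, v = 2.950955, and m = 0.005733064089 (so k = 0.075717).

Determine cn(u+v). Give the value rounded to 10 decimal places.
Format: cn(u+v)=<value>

sn u = 0.7292575230440128, cn u = 0.6842393331895728, dn u = 0.9984743670829687
sn v = 0.1939116517550505, cn v = -0.9810189964081369, dn v = 0.9998922076301944
m = k² = 0.005733064089
D = 1 − m·sn²u·sn²v = 0.9998853546500792
cn(u+v) = (cn u·cn v − sn u·sn v·dn u·dn v)/D = -0.8124323528818816/0.9998853546500792 = -0.8125255051527395

cn(u+v)=-0.8125255052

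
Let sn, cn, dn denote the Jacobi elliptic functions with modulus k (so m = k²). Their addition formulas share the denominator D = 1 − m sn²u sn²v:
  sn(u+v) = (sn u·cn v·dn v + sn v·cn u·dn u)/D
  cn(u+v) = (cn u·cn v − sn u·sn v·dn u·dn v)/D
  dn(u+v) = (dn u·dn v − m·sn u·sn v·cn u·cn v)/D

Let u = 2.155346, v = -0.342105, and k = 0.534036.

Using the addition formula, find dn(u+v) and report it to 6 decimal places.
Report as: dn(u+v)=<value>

dn(u+v)=0.846862

sn u = 0.9271593434444759, cn u = -0.3746672548590393, dn u = 0.8688152156312433
sn v = -0.3337215673103317, cn v = 0.9426716902039308, dn v = 0.9839907876023929
m = k² = 0.285194449296
D = 1 − m·sn²u·sn²v = 0.9726964966013659
dn(u+v) = (dn u·dn v − m·sn u·sn v·cn u·cn v)/D = 0.8237398195970334/0.9726964966013659 = 0.846862122435115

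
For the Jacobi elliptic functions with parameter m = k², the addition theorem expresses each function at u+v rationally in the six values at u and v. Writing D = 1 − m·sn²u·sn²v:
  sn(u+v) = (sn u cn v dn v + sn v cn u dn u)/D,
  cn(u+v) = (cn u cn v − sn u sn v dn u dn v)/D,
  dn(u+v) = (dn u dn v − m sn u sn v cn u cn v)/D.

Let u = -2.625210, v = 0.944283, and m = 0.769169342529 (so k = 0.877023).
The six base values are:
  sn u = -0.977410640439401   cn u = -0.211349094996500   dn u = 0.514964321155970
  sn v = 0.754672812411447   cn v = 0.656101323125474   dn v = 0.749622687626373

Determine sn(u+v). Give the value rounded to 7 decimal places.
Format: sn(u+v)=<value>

m = k² = 0.769169342529
D = 1 − m·sn²u·sn²v = 0.5815018908583204
sn(u+v) = (sn u·cn v·dn v + sn v·cn u·dn u)/D = -0.5628548562314295/0.5815018908583204 = -0.9679329767967442

sn(u+v)=-0.9679330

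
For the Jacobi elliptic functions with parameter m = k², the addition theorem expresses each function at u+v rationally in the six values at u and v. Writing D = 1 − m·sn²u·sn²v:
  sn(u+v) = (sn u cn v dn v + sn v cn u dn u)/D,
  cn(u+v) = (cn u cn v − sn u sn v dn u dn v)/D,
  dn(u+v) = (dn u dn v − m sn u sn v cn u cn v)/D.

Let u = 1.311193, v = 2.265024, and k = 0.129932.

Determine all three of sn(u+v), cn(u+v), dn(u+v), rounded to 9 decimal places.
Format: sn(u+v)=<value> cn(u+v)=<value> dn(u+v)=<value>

sn(u+v)=-0.408704955 cn(u+v)=-0.912666565 dn(u+v)=0.998588995

sn u = 0.9653301147602441, cn u = 0.2610321235728928, dn u = 0.9921028169098596
sn v = 0.7759779483195997, cn v = -0.6307600365604218, dn v = 0.994904240147361
m = k² = 0.016882324624
D = 1 − m·sn²u·sn²v = 0.9905271051664216
sn(u+v) = (sn u·cn v·dn v + sn v·cn u·dn u)/D = -0.4048333363922968/0.9905271051664216 = -0.408704955453268
cn(u+v) = (cn u·cn v − sn u·sn v·dn u·dn v)/D = -0.9040209708932933/0.9905271051664216 = -0.9126665652843552
dn(u+v) = (dn u·dn v − m·sn u·sn v·cn u·cn v)/D = 0.9891294664380276/0.9905271051664216 = 0.998588994969341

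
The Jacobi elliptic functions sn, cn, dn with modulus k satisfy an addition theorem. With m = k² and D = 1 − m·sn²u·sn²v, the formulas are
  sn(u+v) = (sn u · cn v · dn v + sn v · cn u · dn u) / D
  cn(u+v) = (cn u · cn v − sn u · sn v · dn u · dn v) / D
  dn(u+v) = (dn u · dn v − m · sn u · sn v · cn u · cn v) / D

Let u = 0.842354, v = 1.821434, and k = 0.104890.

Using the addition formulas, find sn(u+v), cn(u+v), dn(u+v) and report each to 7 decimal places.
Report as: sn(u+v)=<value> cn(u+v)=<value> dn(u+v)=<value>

sn u = 0.7455792490690341, cn u = 0.6664169740917883, dn u = 0.9969373924689016
sn v = 0.970147358977276, cn v = -0.2425161888811063, dn v = 0.9948091050442832
m = k² = 0.0110019121
D = 1 − m·sn²u·sn²v = 0.994243861874648
sn(u+v) = (sn u·cn v·dn v + sn v·cn u·dn u)/D = 0.4646661760781698/0.994243861874648 = 0.4673563437465344
cn(u+v) = (cn u·cn v − sn u·sn v·dn u·dn v)/D = -0.8789802055133582/0.994243861874648 = -0.8840690289563769
dn(u+v) = (dn u·dn v − m·sn u·sn v·cn u·cn v)/D = 0.993048529940959/0.994243861874648 = 0.9987977477362192

sn(u+v)=0.4673563 cn(u+v)=-0.8840690 dn(u+v)=0.9987977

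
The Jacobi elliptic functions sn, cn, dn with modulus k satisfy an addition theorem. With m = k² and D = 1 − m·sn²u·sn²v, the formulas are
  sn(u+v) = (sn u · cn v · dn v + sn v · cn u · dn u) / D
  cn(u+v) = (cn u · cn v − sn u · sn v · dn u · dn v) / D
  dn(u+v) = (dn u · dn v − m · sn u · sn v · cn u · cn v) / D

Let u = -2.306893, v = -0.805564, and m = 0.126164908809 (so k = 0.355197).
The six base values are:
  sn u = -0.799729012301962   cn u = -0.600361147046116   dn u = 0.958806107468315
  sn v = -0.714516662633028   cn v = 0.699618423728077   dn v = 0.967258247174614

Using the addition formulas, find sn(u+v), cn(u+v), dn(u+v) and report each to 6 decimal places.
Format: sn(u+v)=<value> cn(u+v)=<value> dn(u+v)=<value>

m = k² = 0.126164908809
D = 1 − m·sn²u·sn²v = 0.9588045735267888
sn(u+v) = (sn u·cn v·dn v + sn v·cn u·dn u)/D = -0.1298887919454711/0.9588045735267888 = -0.1354695164497378
cn(u+v) = (cn u·cn v − sn u·sn v·dn u·dn v)/D = -0.9499658477770837/0.9588045735267888 = -0.9907815148219481
dn(u+v) = (dn u·dn v − m·sn u·sn v·cn u·cn v)/D = 0.9576939331752915/0.9588045735267888 = 0.9988416405363901

sn(u+v)=-0.135470 cn(u+v)=-0.990782 dn(u+v)=0.998842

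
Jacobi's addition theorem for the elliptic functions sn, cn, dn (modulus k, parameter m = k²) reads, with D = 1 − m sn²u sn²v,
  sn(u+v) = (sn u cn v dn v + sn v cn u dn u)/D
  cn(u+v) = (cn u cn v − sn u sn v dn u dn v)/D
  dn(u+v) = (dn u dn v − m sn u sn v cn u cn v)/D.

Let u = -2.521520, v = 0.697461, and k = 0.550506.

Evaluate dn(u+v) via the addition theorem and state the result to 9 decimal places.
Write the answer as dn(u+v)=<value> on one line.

sn u = -0.7693220343350204, cn u = -0.6388611801374581, dn u = 0.9058884381976006
sn v = 0.6303367227894145, cn v = 0.7763218507185668, dn v = 0.9378635942018187
m = k² = 0.303056856036
D = 1 − m·sn²u·sn²v = 0.9287334598741148
dn(u+v) = (dn u·dn v − m·sn u·sn v·cn u·cn v)/D = 0.7767122615193705/0.9287334598741148 = 0.8363134258397991

dn(u+v)=0.836313426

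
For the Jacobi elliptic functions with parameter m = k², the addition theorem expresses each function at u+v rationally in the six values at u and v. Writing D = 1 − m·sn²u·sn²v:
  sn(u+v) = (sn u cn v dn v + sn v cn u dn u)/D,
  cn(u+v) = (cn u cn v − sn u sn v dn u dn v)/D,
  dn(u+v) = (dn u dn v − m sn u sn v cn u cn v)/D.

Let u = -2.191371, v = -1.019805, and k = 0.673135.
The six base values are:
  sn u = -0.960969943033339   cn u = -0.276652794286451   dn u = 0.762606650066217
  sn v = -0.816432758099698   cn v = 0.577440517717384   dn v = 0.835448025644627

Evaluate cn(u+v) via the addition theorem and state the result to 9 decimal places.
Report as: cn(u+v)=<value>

cn(u+v)=-0.914744482

m = k² = 0.453110728225
D = 1 − m·sn²u·sn²v = 0.7210895432726993
cn(u+v) = (cn u·cn v − sn u·sn v·dn u·dn v)/D = -0.659612680666145/0.7210895432726993 = -0.9147444819022911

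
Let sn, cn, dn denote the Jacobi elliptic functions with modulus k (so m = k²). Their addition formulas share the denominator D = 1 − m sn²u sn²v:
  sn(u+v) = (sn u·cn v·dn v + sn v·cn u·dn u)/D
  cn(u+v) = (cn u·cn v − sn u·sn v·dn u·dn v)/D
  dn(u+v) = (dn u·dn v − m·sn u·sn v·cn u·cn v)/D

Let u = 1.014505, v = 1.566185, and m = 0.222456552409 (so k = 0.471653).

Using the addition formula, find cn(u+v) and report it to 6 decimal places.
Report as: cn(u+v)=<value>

sn u = 0.8322275952366155, cn u = 0.5544341527419465, dn u = 0.9197423419284744
sn v = 0.9957181512744161, cn v = 0.09244113382395888, dn v = 0.8828614951579865
m = k² = 0.222456552409
D = 1 − m·sn²u·sn²v = 0.8472425940382957
cn(u+v) = (cn u·cn v − sn u·sn v·dn u·dn v)/D = -0.6216269713023467/0.8472425940382957 = -0.7337059959880262

cn(u+v)=-0.733706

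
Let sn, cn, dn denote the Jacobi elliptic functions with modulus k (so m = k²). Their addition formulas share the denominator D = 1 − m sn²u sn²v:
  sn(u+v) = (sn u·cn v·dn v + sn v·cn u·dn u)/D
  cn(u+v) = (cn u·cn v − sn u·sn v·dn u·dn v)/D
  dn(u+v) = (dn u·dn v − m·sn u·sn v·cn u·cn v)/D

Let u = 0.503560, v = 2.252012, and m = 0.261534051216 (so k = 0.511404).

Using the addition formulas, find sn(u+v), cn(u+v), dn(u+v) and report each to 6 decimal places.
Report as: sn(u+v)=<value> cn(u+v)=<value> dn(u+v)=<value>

sn u = 0.477918560014445, cn u = 0.8784041495767875, dn u = 0.9696721168860163
sn v = 0.88350886382703, cn v = -0.4684144399344139, dn v = 0.8921040751637966
m = k² = 0.261534051216
D = 1 − m·sn²u·sn²v = 0.9533708115972635
sn(u+v) = (sn u·cn v·dn v + sn v·cn u·dn u)/D = 0.5528311075836223/0.9533708115972635 = 0.5798699738430393
cn(u+v) = (cn u·cn v − sn u·sn v·dn u·dn v)/D = -0.7767198149226594/0.9533708115972635 = -0.8147090360584403
dn(u+v) = (dn u·dn v − m·sn u·sn v·cn u·cn v)/D = 0.9104862895911799/0.9533708115972635 = 0.9550180040290562

sn(u+v)=0.579870 cn(u+v)=-0.814709 dn(u+v)=0.955018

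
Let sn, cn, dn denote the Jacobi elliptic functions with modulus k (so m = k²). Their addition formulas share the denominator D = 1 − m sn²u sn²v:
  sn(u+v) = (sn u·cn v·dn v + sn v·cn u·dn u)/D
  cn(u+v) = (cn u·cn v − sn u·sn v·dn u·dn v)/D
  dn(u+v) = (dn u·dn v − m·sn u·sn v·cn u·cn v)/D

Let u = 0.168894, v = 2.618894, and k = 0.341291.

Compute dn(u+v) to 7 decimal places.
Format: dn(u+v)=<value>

dn(u+v)=0.9889155

sn u = 0.1680005306614537, cn u = 0.9857869048113136, dn u = 0.998354877038159
sn v = 0.5781152820712782, cn v = -0.8159550971932502, dn v = 0.9803420437820072
m = k² = 0.116479546681
D = 1 − m·sn²u·sn²v = 0.9989012474944715
dn(u+v) = (dn u·dn v − m·sn u·sn v·cn u·cn v)/D = 0.9878288978189563/0.9989012474944715 = 0.9889154711706609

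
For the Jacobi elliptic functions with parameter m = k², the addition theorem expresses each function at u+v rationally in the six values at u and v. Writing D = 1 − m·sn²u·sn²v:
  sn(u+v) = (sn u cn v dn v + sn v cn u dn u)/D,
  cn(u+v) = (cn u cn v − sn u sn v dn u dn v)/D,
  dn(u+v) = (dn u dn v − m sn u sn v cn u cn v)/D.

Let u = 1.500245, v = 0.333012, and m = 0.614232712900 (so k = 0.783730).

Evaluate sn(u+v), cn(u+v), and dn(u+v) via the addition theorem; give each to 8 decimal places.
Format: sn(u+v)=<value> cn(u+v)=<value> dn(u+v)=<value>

sn(u+v)=0.99662949 cn(u+v)=0.08203447 dn(u+v)=0.62442042

sn u = 0.9567610740056431, cn u = 0.2908749684444647, dn u = 0.6616165357311382
sn v = 0.3234051182771696, cn v = 0.9462606033604749, dn v = 0.9673452671363486
m = k² = 0.6142327129
D = 1 − m·sn²u·sn²v = 0.9411923648304079
sn(u+v) = (sn u·cn v·dn v + sn v·cn u·dn u)/D = 0.938020069483149/0.9411923648304079 = 0.9966294931134183
cn(u+v) = (cn u·cn v − sn u·sn v·dn u·dn v)/D = 0.07721021216059499/0.9411923648304079 = 0.08203446505274974
dn(u+v) = (dn u·dn v − m·sn u·sn v·cn u·cn v)/D = 0.5876997313611814/0.9411923648304079 = 0.6244204195888033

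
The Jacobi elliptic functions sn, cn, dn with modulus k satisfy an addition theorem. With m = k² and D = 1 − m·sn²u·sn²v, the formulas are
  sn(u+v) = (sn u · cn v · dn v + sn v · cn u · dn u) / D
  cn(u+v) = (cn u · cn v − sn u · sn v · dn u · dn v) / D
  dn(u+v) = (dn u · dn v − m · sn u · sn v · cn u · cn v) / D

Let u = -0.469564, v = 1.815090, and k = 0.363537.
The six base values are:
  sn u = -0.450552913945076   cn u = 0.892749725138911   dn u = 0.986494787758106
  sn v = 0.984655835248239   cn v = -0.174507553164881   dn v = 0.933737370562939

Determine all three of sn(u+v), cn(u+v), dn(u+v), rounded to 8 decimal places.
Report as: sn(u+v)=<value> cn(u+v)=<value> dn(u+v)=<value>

sn(u+v)=0.96571367 cn(u+v)=0.25960954 dn(u+v)=0.93634822

m = k² = 0.132159150369
D = 1 − m·sn²u·sn²v = 0.9739889573295684
sn(u+v) = (sn u·cn v·dn v + sn v·cn u·dn u)/D = 0.9405944477515828/0.9739889573295684 = 0.9657136671553803
cn(u+v) = (cn u·cn v − sn u·sn v·dn u·dn v)/D = 0.2528568248215478/0.9739889573295684 = 0.2596095396346354
dn(u+v) = (dn u·dn v − m·sn u·sn v·cn u·cn v)/D = 0.9119928294776546/0.9739889573295684 = 0.9363482230621058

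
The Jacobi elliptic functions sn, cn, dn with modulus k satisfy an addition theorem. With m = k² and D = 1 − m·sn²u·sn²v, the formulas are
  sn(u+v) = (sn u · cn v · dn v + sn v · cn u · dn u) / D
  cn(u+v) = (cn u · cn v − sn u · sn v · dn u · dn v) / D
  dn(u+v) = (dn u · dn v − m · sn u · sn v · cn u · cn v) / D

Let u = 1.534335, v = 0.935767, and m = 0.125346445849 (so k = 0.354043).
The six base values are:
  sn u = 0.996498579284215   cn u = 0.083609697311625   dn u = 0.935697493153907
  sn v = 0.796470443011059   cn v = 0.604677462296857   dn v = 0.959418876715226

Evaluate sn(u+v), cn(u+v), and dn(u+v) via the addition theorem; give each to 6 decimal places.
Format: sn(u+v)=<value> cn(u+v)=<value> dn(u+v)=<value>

sn(u+v)=0.695320 cn(u+v)=-0.718700 dn(u+v)=0.969226

m = k² = 0.125346445849
D = 1 − m·sn²u·sn²v = 0.9210404400133199
sn(u+v) = (sn u·cn v·dn v + sn v·cn u·dn u)/D = 0.6404182391928698/0.9210404400133199 = 0.6953204347722323
cn(u+v) = (cn u·cn v − sn u·sn v·dn u·dn v)/D = -0.6619516379986035/0.9210404400133199 = -0.7186998629387331
dn(u+v) = (dn u·dn v − m·sn u·sn v·cn u·cn v)/D = 0.8926961757814125/0.9210404400133199 = 0.9692258200611718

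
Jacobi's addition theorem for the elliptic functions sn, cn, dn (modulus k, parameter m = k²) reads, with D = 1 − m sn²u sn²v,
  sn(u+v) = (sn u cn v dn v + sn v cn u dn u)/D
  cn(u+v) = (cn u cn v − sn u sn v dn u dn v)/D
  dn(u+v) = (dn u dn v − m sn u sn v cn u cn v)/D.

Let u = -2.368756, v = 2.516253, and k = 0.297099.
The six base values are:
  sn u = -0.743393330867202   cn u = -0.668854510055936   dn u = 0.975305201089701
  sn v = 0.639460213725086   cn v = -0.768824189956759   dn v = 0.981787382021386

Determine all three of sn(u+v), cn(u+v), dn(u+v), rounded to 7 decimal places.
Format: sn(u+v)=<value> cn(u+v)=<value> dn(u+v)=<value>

m = k² = 0.088267815801
D = 1 − m·sn²u·sn²v = 0.9800534973835354
sn(u+v) = (sn u·cn v·dn v + sn v·cn u·dn u)/D = 0.1439858200030463/0.9800534973835354 = 0.1469162860878998
cn(u+v) = (cn u·cn v − sn u·sn v·dn u·dn v)/D = 0.9694188678645314/0.9800534973835354 = 0.9891489295764002
dn(u+v) = (dn u·dn v − m·sn u·sn v·cn u·cn v)/D = 0.979119449688883/0.9800534973835354 = 0.9990469421341324

sn(u+v)=0.1469163 cn(u+v)=0.9891489 dn(u+v)=0.9990469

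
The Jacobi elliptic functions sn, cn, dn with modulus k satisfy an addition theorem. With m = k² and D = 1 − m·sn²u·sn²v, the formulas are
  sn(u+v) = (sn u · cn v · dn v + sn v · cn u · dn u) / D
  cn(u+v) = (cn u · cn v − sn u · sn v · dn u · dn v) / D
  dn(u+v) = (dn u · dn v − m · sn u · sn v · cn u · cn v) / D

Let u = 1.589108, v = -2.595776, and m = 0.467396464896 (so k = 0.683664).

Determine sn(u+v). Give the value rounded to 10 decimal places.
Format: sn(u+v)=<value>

sn u = 0.9847843925050342, cn u = 0.1737806096159489, dn u = 0.7394043334029666
sn v = -0.8335875270169636, cn v = -0.5523873955855102, dn v = 0.8217183678229208
m = k² = 0.467396464896
D = 1 − m·sn²u·sn²v = 0.6850293021786052
sn(u+v) = (sn u·cn v·dn v + sn v·cn u·dn u)/D = -0.5541115092541282/0.6850293021786052 = -0.808887309625854

sn(u+v)=-0.8088873096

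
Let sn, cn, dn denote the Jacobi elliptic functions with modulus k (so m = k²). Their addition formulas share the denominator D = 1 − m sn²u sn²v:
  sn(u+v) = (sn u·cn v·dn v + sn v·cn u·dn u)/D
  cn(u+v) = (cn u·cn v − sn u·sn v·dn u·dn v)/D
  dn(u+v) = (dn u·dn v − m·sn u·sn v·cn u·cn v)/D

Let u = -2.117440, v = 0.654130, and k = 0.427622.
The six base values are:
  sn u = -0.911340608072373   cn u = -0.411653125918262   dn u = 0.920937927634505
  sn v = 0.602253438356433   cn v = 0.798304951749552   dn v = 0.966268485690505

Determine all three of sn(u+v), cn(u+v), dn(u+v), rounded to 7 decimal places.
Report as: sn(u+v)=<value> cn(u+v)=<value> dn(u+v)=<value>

sn(u+v)=-0.9855981 cn(u+v)=0.1691046 dn(u+v)=0.9068454

m = k² = 0.182860574884
D = 1 − m·sn²u·sn²v = 0.94491414411576
sn(u+v) = (sn u·cn v·dn v + sn v·cn u·dn u)/D = -0.93130558866659/0.94491414411576 = -0.985598103770682
cn(u+v) = (cn u·cn v − sn u·sn v·dn u·dn v)/D = 0.1597893621878366/0.94491414411576 = 0.1691046357839904
dn(u+v) = (dn u·dn v − m·sn u·sn v·cn u·cn v)/D = 0.8568910427496676/0.94491414411576 = 0.9068453976329633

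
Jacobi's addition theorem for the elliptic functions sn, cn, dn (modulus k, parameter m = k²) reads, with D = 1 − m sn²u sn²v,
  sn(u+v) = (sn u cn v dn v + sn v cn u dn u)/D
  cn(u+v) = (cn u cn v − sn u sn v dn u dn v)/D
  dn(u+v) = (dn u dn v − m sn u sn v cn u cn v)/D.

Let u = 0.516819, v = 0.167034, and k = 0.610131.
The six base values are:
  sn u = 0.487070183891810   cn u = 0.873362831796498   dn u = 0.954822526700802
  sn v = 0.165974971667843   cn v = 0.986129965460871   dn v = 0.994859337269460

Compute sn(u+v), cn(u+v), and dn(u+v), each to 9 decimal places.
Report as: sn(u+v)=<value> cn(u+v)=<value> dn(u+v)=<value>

m = k² = 0.372259837161
D = 1 − m·sn²u·sn²v = 0.9975671547814473
sn(u+v) = (sn u·cn v·dn v + sn v·cn u·dn u)/D = 0.6162529774214428/0.9975671547814473 = 0.6177558818648706
cn(u+v) = (cn u·cn v − sn u·sn v·dn u·dn v)/D = 0.7844568159675578/0.9975671547814473 = 0.786369932297361
dn(u+v) = (dn u·dn v − m·sn u·sn v·cn u·cn v)/D = 0.9239956461792056/0.9975671547814473 = 0.9262490667925407

sn(u+v)=0.617755882 cn(u+v)=0.786369932 dn(u+v)=0.926249067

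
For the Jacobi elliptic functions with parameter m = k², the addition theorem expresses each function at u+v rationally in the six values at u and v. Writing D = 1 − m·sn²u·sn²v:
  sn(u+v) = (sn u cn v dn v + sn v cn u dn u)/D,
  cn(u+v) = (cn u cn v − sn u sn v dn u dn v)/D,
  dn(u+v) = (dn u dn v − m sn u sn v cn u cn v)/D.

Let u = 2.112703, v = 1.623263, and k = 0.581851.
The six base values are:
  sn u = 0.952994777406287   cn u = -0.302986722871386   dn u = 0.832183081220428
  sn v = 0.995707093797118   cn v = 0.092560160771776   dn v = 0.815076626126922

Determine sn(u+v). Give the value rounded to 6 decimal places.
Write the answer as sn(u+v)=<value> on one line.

sn(u+v)=-0.257725

m = k² = 0.338550586201
D = 1 − m·sn²u·sn²v = 0.6951629053350788
sn(u+v) = (sn u·cn v·dn v + sn v·cn u·dn u)/D = -0.1791606301780769/0.6951629053350788 = -0.2577246697185588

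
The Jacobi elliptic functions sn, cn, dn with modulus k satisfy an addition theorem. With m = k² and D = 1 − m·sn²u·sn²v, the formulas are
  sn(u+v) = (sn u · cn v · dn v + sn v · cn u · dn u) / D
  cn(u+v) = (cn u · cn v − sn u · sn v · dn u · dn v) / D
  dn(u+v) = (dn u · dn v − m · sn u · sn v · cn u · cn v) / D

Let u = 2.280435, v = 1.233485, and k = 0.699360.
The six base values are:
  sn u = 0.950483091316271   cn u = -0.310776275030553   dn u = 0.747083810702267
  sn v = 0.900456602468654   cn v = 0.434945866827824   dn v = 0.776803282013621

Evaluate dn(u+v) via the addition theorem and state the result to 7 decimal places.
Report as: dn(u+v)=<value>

m = k² = 0.4891044096
D = 1 − m·sn²u·sn²v = 0.6417254636395675
dn(u+v) = (dn u·dn v − m·sn u·sn v·cn u·cn v)/D = 0.6369209190367736/0.6417254636395675 = 0.9925130840600515

dn(u+v)=0.9925131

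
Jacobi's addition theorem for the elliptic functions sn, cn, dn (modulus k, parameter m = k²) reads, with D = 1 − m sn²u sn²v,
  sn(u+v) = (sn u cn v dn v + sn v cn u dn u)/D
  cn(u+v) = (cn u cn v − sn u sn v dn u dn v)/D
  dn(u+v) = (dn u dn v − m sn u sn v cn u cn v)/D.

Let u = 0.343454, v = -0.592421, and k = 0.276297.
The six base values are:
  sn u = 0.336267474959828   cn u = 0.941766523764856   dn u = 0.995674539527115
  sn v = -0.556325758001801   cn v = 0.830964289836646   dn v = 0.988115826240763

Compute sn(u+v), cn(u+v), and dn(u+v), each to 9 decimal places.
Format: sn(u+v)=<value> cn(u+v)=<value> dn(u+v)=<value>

m = k² = 0.076340032209
D = 1 − m·sn²u·sn²v = 0.9973283448426942
sn(u+v) = (sn u·cn v·dn v + sn v·cn u·dn u)/D = -0.2455572278648753/0.9973283448426942 = -0.246215029518294
cn(u+v) = (cn u·cn v − sn u·sn v·dn u·dn v)/D = 0.9666258196789416/0.9973283448426942 = 0.9692152285428173
dn(u+v) = (dn u·dn v − m·sn u·sn v·cn u·cn v)/D = 0.9950179140502332/0.9973283448426942 = 0.9976833799977625

sn(u+v)=-0.246215030 cn(u+v)=0.969215229 dn(u+v)=0.997683380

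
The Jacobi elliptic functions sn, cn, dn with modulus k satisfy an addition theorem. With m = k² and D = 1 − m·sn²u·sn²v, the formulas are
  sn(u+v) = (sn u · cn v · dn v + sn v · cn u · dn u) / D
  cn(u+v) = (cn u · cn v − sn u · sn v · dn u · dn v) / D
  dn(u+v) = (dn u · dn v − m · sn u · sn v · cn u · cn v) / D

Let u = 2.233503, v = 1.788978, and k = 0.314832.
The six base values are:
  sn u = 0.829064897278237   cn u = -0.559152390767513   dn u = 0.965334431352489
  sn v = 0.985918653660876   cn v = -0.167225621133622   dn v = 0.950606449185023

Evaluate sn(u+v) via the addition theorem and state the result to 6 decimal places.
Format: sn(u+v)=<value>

m = k² = 0.099119188224
D = 1 − m·sn²u·sn²v = 0.9337757637145975
sn(u+v) = (sn u·cn v·dn v + sn v·cn u·dn u)/D = -0.6639613066150727/0.9337757637145975 = -0.7110500533595003

sn(u+v)=-0.711050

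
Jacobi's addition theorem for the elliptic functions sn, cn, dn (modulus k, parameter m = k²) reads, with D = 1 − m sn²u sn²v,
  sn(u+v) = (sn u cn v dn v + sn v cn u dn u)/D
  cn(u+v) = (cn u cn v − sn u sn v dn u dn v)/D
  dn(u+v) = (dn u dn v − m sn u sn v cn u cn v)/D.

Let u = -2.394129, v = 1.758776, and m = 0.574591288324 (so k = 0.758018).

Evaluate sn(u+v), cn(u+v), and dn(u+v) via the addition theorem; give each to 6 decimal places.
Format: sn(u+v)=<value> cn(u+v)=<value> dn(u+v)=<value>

sn(u+v)=-0.575225 cn(u+v)=0.817996 dn(u+v)=0.899932

sn u = -0.9511928873537109, cn u = -0.3085969718706108, dn u = 0.6929128672213358
sn v = 0.994237779127919, cn v = 0.1071971947150824, dn v = 0.6572757999817362
m = k² = 0.574591288324
D = 1 − m·sn²u·sn²v = 0.4861022119550109
sn(u+v) = (sn u·cn v·dn v + sn v·cn u·dn u)/D = -0.279617936642401/0.4861022119550109 = -0.5752245716344936
cn(u+v) = (cn u·cn v − sn u·sn v·dn u·dn v)/D = 0.3976294380140895/0.4861022119550109 = 0.8179955331100002
dn(u+v) = (dn u·dn v − m·sn u·sn v·cn u·cn v)/D = 0.4374588626871355/0.4861022119550109 = 0.8999318495749256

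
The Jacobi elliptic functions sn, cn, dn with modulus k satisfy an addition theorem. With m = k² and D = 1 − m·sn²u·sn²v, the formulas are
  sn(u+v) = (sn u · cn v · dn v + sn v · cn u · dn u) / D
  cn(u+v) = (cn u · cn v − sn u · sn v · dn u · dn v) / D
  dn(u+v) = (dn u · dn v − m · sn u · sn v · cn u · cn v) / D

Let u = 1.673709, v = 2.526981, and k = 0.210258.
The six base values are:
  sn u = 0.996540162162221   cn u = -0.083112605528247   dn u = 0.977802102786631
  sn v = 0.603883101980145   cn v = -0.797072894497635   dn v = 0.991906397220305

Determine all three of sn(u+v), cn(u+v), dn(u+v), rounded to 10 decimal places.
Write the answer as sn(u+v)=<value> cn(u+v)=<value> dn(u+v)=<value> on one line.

m = k² = 0.044208426564
D = 1 − m·sn²u·sn²v = 0.9839896647916027
sn(u+v) = (sn u·cn v·dn v + sn v·cn u·dn u)/D = -0.8369624591823923/0.9839896647916027 = -0.8505805387291858
cn(u+v) = (cn u·cn v − sn u·sn v·dn u·dn v)/D = -0.5174258423542961/0.9839896647916027 = -0.5258447937701467
dn(u+v) = (dn u·dn v − m·sn u·sn v·cn u·cn v)/D = 0.9681257074210729/0.9839896647916027 = 0.9838779227687422

sn(u+v)=-0.8505805387 cn(u+v)=-0.5258447938 dn(u+v)=0.9838779228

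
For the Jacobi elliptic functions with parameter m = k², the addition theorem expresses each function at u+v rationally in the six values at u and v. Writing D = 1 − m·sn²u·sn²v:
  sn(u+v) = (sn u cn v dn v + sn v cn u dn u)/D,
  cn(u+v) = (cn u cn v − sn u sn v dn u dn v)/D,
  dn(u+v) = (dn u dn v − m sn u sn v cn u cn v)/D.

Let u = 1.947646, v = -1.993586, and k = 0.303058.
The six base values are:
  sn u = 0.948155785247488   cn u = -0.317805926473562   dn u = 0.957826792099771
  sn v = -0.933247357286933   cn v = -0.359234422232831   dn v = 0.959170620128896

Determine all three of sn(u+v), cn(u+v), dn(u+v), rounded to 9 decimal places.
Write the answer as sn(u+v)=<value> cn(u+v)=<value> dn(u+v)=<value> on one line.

m = k² = 0.091844151364
D = 1 − m·sn²u·sn²v = 0.9280874909352003
sn(u+v) = (sn u·cn v·dn v + sn v·cn u·dn u)/D = -0.04261996834084034/0.9280874909352003 = -0.04592236050708294
cn(u+v) = (cn u·cn v − sn u·sn v·dn u·dn v)/D = 0.9271083696790906/0.9280874909352003 = 0.9989450119027861
dn(u+v) = (dn u·dn v − m·sn u·sn v·cn u·cn v)/D = 0.9279976074575557/0.9280874909352003 = 0.9999031519350034

sn(u+v)=-0.045922361 cn(u+v)=0.998945012 dn(u+v)=0.999903152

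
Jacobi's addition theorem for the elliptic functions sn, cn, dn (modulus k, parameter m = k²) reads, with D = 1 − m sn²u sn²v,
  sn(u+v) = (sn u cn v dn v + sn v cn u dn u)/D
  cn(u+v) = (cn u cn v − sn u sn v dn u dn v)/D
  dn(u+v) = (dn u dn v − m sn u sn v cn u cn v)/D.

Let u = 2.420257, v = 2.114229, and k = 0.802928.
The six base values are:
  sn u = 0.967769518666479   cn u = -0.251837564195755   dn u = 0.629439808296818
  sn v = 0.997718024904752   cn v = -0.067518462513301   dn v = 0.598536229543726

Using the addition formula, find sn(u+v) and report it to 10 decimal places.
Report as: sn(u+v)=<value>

m = k² = 0.644693373184
D = 1 − m·sn²u·sn²v = 0.3989470663589003
sn(u+v) = (sn u·cn v·dn v + sn v·cn u·dn u)/D = -0.1972645970607025/0.3989470663589003 = -0.4944630846921418

sn(u+v)=-0.4944630847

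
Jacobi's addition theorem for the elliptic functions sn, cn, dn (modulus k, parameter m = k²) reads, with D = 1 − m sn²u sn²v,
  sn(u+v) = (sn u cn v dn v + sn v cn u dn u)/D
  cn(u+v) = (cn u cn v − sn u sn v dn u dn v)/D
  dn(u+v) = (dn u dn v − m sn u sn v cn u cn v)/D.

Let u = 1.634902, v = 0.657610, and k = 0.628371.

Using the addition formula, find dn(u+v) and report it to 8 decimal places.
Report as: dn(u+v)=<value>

dn(u+v)=0.81730139

sn u = 0.9941395331442962, cn u = 0.1081045264530625, dn u = 0.7808740853757652
sn v = 0.5976325392145301, cn v = 0.8017701341855988, dn v = 0.9268082307563298
m = k² = 0.394850113641
D = 1 − m·sn²u·sn²v = 0.8606216153302281
dn(u+v) = (dn u·dn v − m·sn u·sn v·cn u·cn v)/D = 0.7033872420423903/0.8606216153302281 = 0.8173013894991406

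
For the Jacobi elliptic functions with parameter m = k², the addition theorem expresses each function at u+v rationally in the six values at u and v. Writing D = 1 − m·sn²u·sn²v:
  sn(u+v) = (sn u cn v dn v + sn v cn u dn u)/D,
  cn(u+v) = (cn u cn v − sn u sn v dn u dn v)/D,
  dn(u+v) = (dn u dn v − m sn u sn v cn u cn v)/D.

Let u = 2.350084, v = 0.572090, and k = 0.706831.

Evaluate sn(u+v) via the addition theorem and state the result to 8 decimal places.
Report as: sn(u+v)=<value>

sn(u+v)=0.68161587

sn u = 0.9365407863054596, cn u = -0.3505586335926581, dn u = 0.7495249797649863
sn v = 0.5291311029983522, cn v = 0.8485400849928936, dn v = 0.927426176305416
m = k² = 0.499610062561
D = 1 − m·sn²u·sn²v = 0.8773094398041424
sn(u+v) = (sn u·cn v·dn v + sn v·cn u·dn u)/D = 0.5979880372581255/0.8773094398041424 = 0.6816158702129379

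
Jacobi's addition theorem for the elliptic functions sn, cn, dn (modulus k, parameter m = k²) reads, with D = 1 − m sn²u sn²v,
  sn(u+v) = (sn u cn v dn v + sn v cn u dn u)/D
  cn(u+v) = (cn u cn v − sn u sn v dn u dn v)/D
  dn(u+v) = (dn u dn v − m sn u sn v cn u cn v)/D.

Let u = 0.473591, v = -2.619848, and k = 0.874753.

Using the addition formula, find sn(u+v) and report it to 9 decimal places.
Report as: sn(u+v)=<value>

sn u = 0.4446020458421473, cn u = 0.8957282070097922, dn u = 0.9212728085623087
sn v = -0.9767706199607546, cn v = -0.2142875544250836, dn v = 0.5195615430684144
m = k² = 0.765192811009
D = 1 − m·sn²u·sn²v = 0.8556891545814662
sn(u+v) = (sn u·cn v·dn v + sn v·cn u·dn u)/D = -0.8555409466069558/0.8556891545814662 = -0.9998267969463947

sn(u+v)=-0.999826797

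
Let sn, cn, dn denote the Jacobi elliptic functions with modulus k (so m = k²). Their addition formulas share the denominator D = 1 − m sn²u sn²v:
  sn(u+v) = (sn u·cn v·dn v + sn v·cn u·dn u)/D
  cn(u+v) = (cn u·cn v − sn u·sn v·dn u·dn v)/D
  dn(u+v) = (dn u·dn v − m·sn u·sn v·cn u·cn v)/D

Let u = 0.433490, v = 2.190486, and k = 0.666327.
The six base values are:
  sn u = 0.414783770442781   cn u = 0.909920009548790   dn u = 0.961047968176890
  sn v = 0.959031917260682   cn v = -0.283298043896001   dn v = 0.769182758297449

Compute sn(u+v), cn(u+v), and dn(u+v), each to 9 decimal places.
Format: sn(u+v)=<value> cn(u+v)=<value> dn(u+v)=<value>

m = k² = 0.443991670929
D = 1 − m·sn²u·sn²v = 0.9297438324839864
sn(u+v) = (sn u·cn v·dn v + sn v·cn u·dn u)/D = 0.7482664497040018/0.9297438324839864 = 0.8048092641871757
cn(u+v) = (cn u·cn v − sn u·sn v·dn u·dn v)/D = -0.5518341365749128/0.9297438324839864 = -0.5935335275100277
dn(u+v) = (dn u·dn v − m·sn u·sn v·cn u·cn v)/D = 0.7847493024533474/0.9297438324839864 = 0.8440489466402173

sn(u+v)=0.804809264 cn(u+v)=-0.593533528 dn(u+v)=0.844048947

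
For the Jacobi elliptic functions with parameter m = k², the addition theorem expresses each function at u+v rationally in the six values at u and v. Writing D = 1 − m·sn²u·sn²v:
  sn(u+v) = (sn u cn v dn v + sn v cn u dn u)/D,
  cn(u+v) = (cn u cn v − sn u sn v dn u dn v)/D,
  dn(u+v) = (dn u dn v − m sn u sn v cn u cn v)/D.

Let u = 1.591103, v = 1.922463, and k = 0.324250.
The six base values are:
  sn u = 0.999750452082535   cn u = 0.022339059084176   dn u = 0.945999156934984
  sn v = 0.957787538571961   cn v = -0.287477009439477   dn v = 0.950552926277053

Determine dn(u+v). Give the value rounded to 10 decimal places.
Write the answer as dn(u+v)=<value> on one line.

dn(u+v)=0.9958718413

m = k² = 0.1051380625
D = 1 − m·sn²u·sn²v = 0.9035989970088148
dn(u+v) = (dn u·dn v − m·sn u·sn v·cn u·cn v)/D = 0.8998687969910765/0.9035989970088148 = 0.9958718413476704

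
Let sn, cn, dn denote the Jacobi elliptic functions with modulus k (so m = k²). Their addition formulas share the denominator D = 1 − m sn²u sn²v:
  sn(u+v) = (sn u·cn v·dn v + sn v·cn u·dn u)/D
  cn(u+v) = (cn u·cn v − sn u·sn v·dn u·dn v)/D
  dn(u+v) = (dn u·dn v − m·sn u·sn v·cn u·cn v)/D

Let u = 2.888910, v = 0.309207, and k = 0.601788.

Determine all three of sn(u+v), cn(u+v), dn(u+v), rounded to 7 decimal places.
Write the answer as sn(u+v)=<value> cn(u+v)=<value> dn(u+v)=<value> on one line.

sn u = 0.5666237761926463, cn u = -0.8239766357447193, dn u = 0.9400678701690973
sn v = 0.3026379965725876, cn v = 0.9531055781132175, dn v = 0.9832755868530009
m = k² = 0.362148796944
D = 1 − m·sn²u·sn²v = 0.9893506391897601
sn(u+v) = (sn u·cn v·dn v + sn v·cn u·dn u)/D = 0.2965986597748604/0.9893506391897601 = 0.2997912449096543
cn(u+v) = (cn u·cn v − sn u·sn v·dn u·dn v)/D = -0.9438452851420849/0.9893506391897601 = -0.9540048267569298
dn(u+v) = (dn u·dn v − m·sn u·sn v·cn u·cn v)/D = 0.9731167353207674/0.9893506391897601 = 0.9835913545451513

sn(u+v)=0.2997912 cn(u+v)=-0.9540048 dn(u+v)=0.9835914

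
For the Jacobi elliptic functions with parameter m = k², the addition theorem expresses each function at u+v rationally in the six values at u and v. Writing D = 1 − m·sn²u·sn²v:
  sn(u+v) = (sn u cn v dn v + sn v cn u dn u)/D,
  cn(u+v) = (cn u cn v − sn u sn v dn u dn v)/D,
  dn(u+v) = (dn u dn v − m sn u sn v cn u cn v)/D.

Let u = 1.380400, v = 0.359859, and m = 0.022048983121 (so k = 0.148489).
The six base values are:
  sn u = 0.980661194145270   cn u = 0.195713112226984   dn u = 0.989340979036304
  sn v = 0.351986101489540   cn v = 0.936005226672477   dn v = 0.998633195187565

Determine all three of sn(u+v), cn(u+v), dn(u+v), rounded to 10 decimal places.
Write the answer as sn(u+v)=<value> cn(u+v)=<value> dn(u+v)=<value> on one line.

sn(u+v)=0.9873974189 cn(u+v)=-0.1582603463 dn(u+v)=0.9891932385

m = k² = 0.022048983121
D = 1 − m·sn²u·sn²v = 0.9973728941239857
sn(u+v) = (sn u·cn v·dn v + sn v·cn u·dn u)/D = 0.98480342130428/0.9973728941239857 = 0.9873974188653425
cn(u+v) = (cn u·cn v − sn u·sn v·dn u·dn v)/D = -0.1578445796365525/0.9973728941239857 = -0.1582603463223159
dn(u+v) = (dn u·dn v − m·sn u·sn v·cn u·cn v)/D = 0.9865945231565588/0.9973728941239857 = 0.989193238526004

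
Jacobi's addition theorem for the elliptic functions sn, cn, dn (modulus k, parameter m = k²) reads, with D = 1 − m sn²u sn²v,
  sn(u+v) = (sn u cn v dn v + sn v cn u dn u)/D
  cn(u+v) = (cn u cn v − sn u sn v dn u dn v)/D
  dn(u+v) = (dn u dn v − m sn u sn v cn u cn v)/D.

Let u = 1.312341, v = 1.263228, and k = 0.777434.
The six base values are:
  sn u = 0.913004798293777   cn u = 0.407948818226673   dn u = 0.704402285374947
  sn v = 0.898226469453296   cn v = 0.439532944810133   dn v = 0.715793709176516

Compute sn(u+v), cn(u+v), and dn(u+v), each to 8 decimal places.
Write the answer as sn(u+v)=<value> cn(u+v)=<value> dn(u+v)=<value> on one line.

sn(u+v)=0.91886416 cn(u+v)=-0.39457401 dn(u+v)=0.69978222

m = k² = 0.604403624356
D = 1 − m·sn²u·sn²v = 0.5935146688498604
sn(u+v) = (sn u·cn v·dn v + sn v·cn u·dn u)/D = 0.5453593587257777/0.5935146688498604 = 0.9188641618287207
cn(u+v) = (cn u·cn v − sn u·sn v·dn u·dn v)/D = -0.2341854649421436/0.5935146688498604 = -0.3945740134712403
dn(u+v) = (dn u·dn v − m·sn u·sn v·cn u·cn v)/D = 0.4153310150385505/0.5935146688498604 = 0.6997822241586677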